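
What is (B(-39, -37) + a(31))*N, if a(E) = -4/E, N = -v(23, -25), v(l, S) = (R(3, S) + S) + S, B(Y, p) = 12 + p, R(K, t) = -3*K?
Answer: -45961/31 ≈ -1482.6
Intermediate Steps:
v(l, S) = -9 + 2*S (v(l, S) = (-3*3 + S) + S = (-9 + S) + S = -9 + 2*S)
N = 59 (N = -(-9 + 2*(-25)) = -(-9 - 50) = -1*(-59) = 59)
(B(-39, -37) + a(31))*N = ((12 - 37) - 4/31)*59 = (-25 - 4*1/31)*59 = (-25 - 4/31)*59 = -779/31*59 = -45961/31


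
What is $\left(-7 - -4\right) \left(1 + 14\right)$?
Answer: $-45$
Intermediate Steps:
$\left(-7 - -4\right) \left(1 + 14\right) = \left(-7 + 4\right) 15 = \left(-3\right) 15 = -45$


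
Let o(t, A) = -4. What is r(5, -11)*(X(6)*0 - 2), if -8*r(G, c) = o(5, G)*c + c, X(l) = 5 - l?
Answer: 33/4 ≈ 8.2500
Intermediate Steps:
r(G, c) = 3*c/8 (r(G, c) = -(-4*c + c)/8 = -(-3)*c/8 = 3*c/8)
r(5, -11)*(X(6)*0 - 2) = ((3/8)*(-11))*((5 - 1*6)*0 - 2) = -33*((5 - 6)*0 - 2)/8 = -33*(-1*0 - 2)/8 = -33*(0 - 2)/8 = -33/8*(-2) = 33/4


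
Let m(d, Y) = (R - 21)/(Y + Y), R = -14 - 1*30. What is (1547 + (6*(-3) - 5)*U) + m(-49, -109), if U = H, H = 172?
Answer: -525097/218 ≈ -2408.7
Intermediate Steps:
R = -44 (R = -14 - 30 = -44)
U = 172
m(d, Y) = -65/(2*Y) (m(d, Y) = (-44 - 21)/(Y + Y) = -65*1/(2*Y) = -65/(2*Y))
(1547 + (6*(-3) - 5)*U) + m(-49, -109) = (1547 + (6*(-3) - 5)*172) - 65/2/(-109) = (1547 + (-18 - 5)*172) - 65/2*(-1/109) = (1547 - 23*172) + 65/218 = (1547 - 3956) + 65/218 = -2409 + 65/218 = -525097/218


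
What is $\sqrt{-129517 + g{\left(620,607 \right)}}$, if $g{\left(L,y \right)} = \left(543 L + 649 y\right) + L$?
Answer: $\sqrt{601706} \approx 775.7$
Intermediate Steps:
$g{\left(L,y \right)} = 544 L + 649 y$
$\sqrt{-129517 + g{\left(620,607 \right)}} = \sqrt{-129517 + \left(544 \cdot 620 + 649 \cdot 607\right)} = \sqrt{-129517 + \left(337280 + 393943\right)} = \sqrt{-129517 + 731223} = \sqrt{601706}$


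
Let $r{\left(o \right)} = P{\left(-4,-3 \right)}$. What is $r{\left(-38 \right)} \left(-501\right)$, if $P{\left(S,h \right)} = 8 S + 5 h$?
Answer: $23547$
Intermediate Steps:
$P{\left(S,h \right)} = 5 h + 8 S$
$r{\left(o \right)} = -47$ ($r{\left(o \right)} = 5 \left(-3\right) + 8 \left(-4\right) = -15 - 32 = -47$)
$r{\left(-38 \right)} \left(-501\right) = \left(-47\right) \left(-501\right) = 23547$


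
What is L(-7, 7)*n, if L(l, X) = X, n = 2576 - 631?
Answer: 13615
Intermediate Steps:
n = 1945
L(-7, 7)*n = 7*1945 = 13615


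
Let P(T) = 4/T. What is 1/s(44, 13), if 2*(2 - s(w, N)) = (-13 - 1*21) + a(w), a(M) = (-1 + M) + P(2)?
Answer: -2/7 ≈ -0.28571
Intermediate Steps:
a(M) = 1 + M (a(M) = (-1 + M) + 4/2 = (-1 + M) + 4*(½) = (-1 + M) + 2 = 1 + M)
s(w, N) = 37/2 - w/2 (s(w, N) = 2 - ((-13 - 1*21) + (1 + w))/2 = 2 - ((-13 - 21) + (1 + w))/2 = 2 - (-34 + (1 + w))/2 = 2 - (-33 + w)/2 = 2 + (33/2 - w/2) = 37/2 - w/2)
1/s(44, 13) = 1/(37/2 - ½*44) = 1/(37/2 - 22) = 1/(-7/2) = -2/7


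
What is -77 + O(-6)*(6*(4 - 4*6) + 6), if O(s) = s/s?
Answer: -191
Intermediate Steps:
O(s) = 1
-77 + O(-6)*(6*(4 - 4*6) + 6) = -77 + 1*(6*(4 - 4*6) + 6) = -77 + 1*(6*(4 - 24) + 6) = -77 + 1*(6*(-20) + 6) = -77 + 1*(-120 + 6) = -77 + 1*(-114) = -77 - 114 = -191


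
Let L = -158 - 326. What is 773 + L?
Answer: 289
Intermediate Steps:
L = -484
773 + L = 773 - 484 = 289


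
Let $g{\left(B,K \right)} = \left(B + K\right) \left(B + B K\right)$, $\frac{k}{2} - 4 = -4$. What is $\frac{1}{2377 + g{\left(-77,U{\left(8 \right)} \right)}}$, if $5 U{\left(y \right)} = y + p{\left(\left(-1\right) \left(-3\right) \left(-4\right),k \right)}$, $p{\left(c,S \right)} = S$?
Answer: $\frac{25}{436802} \approx 5.7234 \cdot 10^{-5}$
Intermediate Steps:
$k = 0$ ($k = 8 + 2 \left(-4\right) = 8 - 8 = 0$)
$U{\left(y \right)} = \frac{y}{5}$ ($U{\left(y \right)} = \frac{y + 0}{5} = \frac{y}{5}$)
$\frac{1}{2377 + g{\left(-77,U{\left(8 \right)} \right)}} = \frac{1}{2377 - 77 \left(-77 + \frac{1}{5} \cdot 8 + \left(\frac{1}{5} \cdot 8\right)^{2} - 77 \cdot \frac{1}{5} \cdot 8\right)} = \frac{1}{2377 - 77 \left(-77 + \frac{8}{5} + \left(\frac{8}{5}\right)^{2} - \frac{616}{5}\right)} = \frac{1}{2377 - 77 \left(-77 + \frac{8}{5} + \frac{64}{25} - \frac{616}{5}\right)} = \frac{1}{2377 - - \frac{377377}{25}} = \frac{1}{2377 + \frac{377377}{25}} = \frac{1}{\frac{436802}{25}} = \frac{25}{436802}$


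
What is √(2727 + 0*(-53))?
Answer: 3*√303 ≈ 52.221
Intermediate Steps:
√(2727 + 0*(-53)) = √(2727 + 0) = √2727 = 3*√303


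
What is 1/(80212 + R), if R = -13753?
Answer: 1/66459 ≈ 1.5047e-5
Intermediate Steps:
1/(80212 + R) = 1/(80212 - 13753) = 1/66459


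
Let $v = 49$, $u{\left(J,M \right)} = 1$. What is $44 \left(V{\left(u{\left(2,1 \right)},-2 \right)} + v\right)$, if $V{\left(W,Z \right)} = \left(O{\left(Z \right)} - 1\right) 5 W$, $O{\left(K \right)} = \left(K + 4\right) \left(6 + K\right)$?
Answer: $3696$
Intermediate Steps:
$O{\left(K \right)} = \left(4 + K\right) \left(6 + K\right)$
$V{\left(W,Z \right)} = W \left(115 + 5 Z^{2} + 50 Z\right)$ ($V{\left(W,Z \right)} = \left(\left(24 + Z^{2} + 10 Z\right) - 1\right) 5 W = \left(23 + Z^{2} + 10 Z\right) 5 W = \left(115 + 5 Z^{2} + 50 Z\right) W = W \left(115 + 5 Z^{2} + 50 Z\right)$)
$44 \left(V{\left(u{\left(2,1 \right)},-2 \right)} + v\right) = 44 \left(5 \cdot 1 \left(23 + \left(-2\right)^{2} + 10 \left(-2\right)\right) + 49\right) = 44 \left(5 \cdot 1 \left(23 + 4 - 20\right) + 49\right) = 44 \left(5 \cdot 1 \cdot 7 + 49\right) = 44 \left(35 + 49\right) = 44 \cdot 84 = 3696$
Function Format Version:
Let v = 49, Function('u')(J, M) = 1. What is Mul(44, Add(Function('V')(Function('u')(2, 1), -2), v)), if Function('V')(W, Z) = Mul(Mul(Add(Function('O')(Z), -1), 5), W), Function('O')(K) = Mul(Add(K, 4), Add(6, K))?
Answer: 3696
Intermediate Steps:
Function('O')(K) = Mul(Add(4, K), Add(6, K))
Function('V')(W, Z) = Mul(W, Add(115, Mul(5, Pow(Z, 2)), Mul(50, Z))) (Function('V')(W, Z) = Mul(Mul(Add(Add(24, Pow(Z, 2), Mul(10, Z)), -1), 5), W) = Mul(Mul(Add(23, Pow(Z, 2), Mul(10, Z)), 5), W) = Mul(Add(115, Mul(5, Pow(Z, 2)), Mul(50, Z)), W) = Mul(W, Add(115, Mul(5, Pow(Z, 2)), Mul(50, Z))))
Mul(44, Add(Function('V')(Function('u')(2, 1), -2), v)) = Mul(44, Add(Mul(5, 1, Add(23, Pow(-2, 2), Mul(10, -2))), 49)) = Mul(44, Add(Mul(5, 1, Add(23, 4, -20)), 49)) = Mul(44, Add(Mul(5, 1, 7), 49)) = Mul(44, Add(35, 49)) = Mul(44, 84) = 3696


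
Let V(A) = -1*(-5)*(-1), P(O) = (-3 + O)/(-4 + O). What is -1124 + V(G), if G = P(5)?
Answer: -1129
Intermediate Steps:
P(O) = (-3 + O)/(-4 + O)
G = 2 (G = (-3 + 5)/(-4 + 5) = 2/1 = 1*2 = 2)
V(A) = -5 (V(A) = 5*(-1) = -5)
-1124 + V(G) = -1124 - 5 = -1129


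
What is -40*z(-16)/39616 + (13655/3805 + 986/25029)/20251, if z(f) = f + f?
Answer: 7757219599735/238762038283461 ≈ 0.032489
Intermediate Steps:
z(f) = 2*f
-40*z(-16)/39616 + (13655/3805 + 986/25029)/20251 = -80*(-16)/39616 + (13655/3805 + 986/25029)/20251 = -40*(-32)*(1/39616) + (13655*(1/3805) + 986*(1/25029))*(1/20251) = 1280*(1/39616) + (2731/761 + 986/25029)*(1/20251) = 20/619 + (69104545/19047069)*(1/20251) = 20/619 + 69104545/385722194319 = 7757219599735/238762038283461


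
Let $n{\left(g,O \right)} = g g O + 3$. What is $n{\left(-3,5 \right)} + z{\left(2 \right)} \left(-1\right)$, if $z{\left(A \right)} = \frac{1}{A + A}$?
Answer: $\frac{191}{4} \approx 47.75$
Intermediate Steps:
$z{\left(A \right)} = \frac{1}{2 A}$
$n{\left(g,O \right)} = 3 + O g^{2}$ ($n{\left(g,O \right)} = g^{2} O + 3 = O g^{2} + 3 = 3 + O g^{2}$)
$n{\left(-3,5 \right)} + z{\left(2 \right)} \left(-1\right) = \left(3 + 5 \left(-3\right)^{2}\right) + \frac{1}{2 \cdot 2} \left(-1\right) = \left(3 + 5 \cdot 9\right) + \frac{1}{2} \cdot \frac{1}{2} \left(-1\right) = \left(3 + 45\right) + \frac{1}{4} \left(-1\right) = 48 - \frac{1}{4} = \frac{191}{4}$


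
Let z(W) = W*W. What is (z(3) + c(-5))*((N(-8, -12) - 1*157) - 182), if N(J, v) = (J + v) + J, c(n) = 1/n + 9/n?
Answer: -2569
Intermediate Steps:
c(n) = 10/n (c(n) = 1/n + 9/n = 10/n)
z(W) = W²
N(J, v) = v + 2*J
(z(3) + c(-5))*((N(-8, -12) - 1*157) - 182) = (3² + 10/(-5))*(((-12 + 2*(-8)) - 1*157) - 182) = (9 + 10*(-⅕))*(((-12 - 16) - 157) - 182) = (9 - 2)*((-28 - 157) - 182) = 7*(-185 - 182) = 7*(-367) = -2569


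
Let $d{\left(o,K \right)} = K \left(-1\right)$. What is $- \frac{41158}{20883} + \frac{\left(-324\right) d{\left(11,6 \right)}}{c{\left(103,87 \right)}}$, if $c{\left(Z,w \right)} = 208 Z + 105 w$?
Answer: $- \frac{1217150770}{638163597} \approx -1.9073$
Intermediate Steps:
$c{\left(Z,w \right)} = 105 w + 208 Z$
$d{\left(o,K \right)} = - K$
$- \frac{41158}{20883} + \frac{\left(-324\right) d{\left(11,6 \right)}}{c{\left(103,87 \right)}} = - \frac{41158}{20883} + \frac{\left(-324\right) \left(\left(-1\right) 6\right)}{105 \cdot 87 + 208 \cdot 103} = \left(-41158\right) \frac{1}{20883} + \frac{\left(-324\right) \left(-6\right)}{9135 + 21424} = - \frac{41158}{20883} + \frac{1944}{30559} = - \frac{1217150770}{638163597}$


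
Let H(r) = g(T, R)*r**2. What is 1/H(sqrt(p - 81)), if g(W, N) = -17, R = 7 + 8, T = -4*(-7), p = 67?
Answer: 1/238 ≈ 0.0042017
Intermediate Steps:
T = 28
R = 15
H(r) = -17*r**2
1/H(sqrt(p - 81)) = 1/(-17*(sqrt(67 - 81))**2) = 1/(-17*(sqrt(-14))**2) = 1/(-17*(I*sqrt(14))**2) = 1/(-17*(-14)) = 1/238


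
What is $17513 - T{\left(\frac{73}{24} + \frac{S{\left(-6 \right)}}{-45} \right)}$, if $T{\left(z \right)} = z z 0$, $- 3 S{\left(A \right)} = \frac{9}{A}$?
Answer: $17513$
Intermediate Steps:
$S{\left(A \right)} = - \frac{3}{A}$ ($S{\left(A \right)} = - \frac{9 \frac{1}{A}}{3} = - \frac{3}{A}$)
$T{\left(z \right)} = 0$ ($T{\left(z \right)} = z^{2} \cdot 0 = 0$)
$17513 - T{\left(\frac{73}{24} + \frac{S{\left(-6 \right)}}{-45} \right)} = 17513 - 0 = 17513 + 0 = 17513$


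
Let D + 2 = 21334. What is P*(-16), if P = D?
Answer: -341312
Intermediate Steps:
D = 21332 (D = -2 + 21334 = 21332)
P = 21332
P*(-16) = 21332*(-16) = -341312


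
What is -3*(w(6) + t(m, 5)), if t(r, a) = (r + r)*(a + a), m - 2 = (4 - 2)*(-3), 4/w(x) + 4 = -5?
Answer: 724/3 ≈ 241.33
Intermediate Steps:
w(x) = -4/9 (w(x) = 4/(-4 - 5) = 4/(-9) = 4*(-⅑) = -4/9)
m = -4 (m = 2 + (4 - 2)*(-3) = 2 + 2*(-3) = 2 - 6 = -4)
t(r, a) = 4*a*r (t(r, a) = (2*r)*(2*a) = 4*a*r)
-3*(w(6) + t(m, 5)) = -3*(-4/9 + 4*5*(-4)) = -3*(-4/9 - 80) = -3*(-724/9) = 724/3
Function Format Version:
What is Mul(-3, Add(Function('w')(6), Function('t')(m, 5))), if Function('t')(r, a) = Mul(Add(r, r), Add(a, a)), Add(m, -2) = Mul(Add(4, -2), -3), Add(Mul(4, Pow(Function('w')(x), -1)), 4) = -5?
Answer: Rational(724, 3) ≈ 241.33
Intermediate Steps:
Function('w')(x) = Rational(-4, 9) (Function('w')(x) = Mul(4, Pow(Add(-4, -5), -1)) = Mul(4, Pow(-9, -1)) = Mul(4, Rational(-1, 9)) = Rational(-4, 9))
m = -4 (m = Add(2, Mul(Add(4, -2), -3)) = Add(2, Mul(2, -3)) = Add(2, -6) = -4)
Function('t')(r, a) = Mul(4, a, r) (Function('t')(r, a) = Mul(Mul(2, r), Mul(2, a)) = Mul(4, a, r))
Mul(-3, Add(Function('w')(6), Function('t')(m, 5))) = Mul(-3, Add(Rational(-4, 9), Mul(4, 5, -4))) = Mul(-3, Add(Rational(-4, 9), -80)) = Mul(-3, Rational(-724, 9)) = Rational(724, 3)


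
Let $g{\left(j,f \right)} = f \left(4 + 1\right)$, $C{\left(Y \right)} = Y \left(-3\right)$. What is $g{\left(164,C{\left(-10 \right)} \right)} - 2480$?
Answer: $-2330$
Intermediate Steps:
$C{\left(Y \right)} = - 3 Y$
$g{\left(j,f \right)} = 5 f$ ($g{\left(j,f \right)} = f 5 = 5 f$)
$g{\left(164,C{\left(-10 \right)} \right)} - 2480 = 5 \left(\left(-3\right) \left(-10\right)\right) - 2480 = 5 \cdot 30 - 2480 = 150 - 2480 = -2330$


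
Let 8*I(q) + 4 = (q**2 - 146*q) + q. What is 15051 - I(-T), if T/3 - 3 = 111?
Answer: -23071/4 ≈ -5767.8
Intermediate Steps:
T = 342 (T = 9 + 3*111 = 9 + 333 = 342)
I(q) = -1/2 - 145*q/8 + q**2/8 (I(q) = -1/2 + ((q**2 - 146*q) + q)/8 = -1/2 + (q**2 - 145*q)/8 = -1/2 + (-145*q/8 + q**2/8) = -1/2 - 145*q/8 + q**2/8)
15051 - I(-T) = 15051 - (-1/2 - (-145)*342/8 + (-1*342)**2/8) = 15051 - (-1/2 - 145/8*(-342) + (1/8)*(-342)**2) = 15051 - (-1/2 + 24795/4 + (1/8)*116964) = 15051 - (-1/2 + 24795/4 + 29241/2) = 15051 - 1*83275/4 = 15051 - 83275/4 = -23071/4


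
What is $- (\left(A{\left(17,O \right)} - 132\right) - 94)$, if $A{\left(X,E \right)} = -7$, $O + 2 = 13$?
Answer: $233$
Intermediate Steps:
$O = 11$ ($O = -2 + 13 = 11$)
$- (\left(A{\left(17,O \right)} - 132\right) - 94) = - (\left(-7 - 132\right) - 94) = - (-139 - 94) = \left(-1\right) \left(-233\right) = 233$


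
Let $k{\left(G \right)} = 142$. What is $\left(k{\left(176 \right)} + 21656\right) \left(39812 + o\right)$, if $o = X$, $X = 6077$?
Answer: $1000288422$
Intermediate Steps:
$o = 6077$
$\left(k{\left(176 \right)} + 21656\right) \left(39812 + o\right) = \left(142 + 21656\right) \left(39812 + 6077\right) = 21798 \cdot 45889 = 1000288422$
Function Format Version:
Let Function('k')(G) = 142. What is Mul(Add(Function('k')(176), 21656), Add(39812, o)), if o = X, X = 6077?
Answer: 1000288422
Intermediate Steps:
o = 6077
Mul(Add(Function('k')(176), 21656), Add(39812, o)) = Mul(Add(142, 21656), Add(39812, 6077)) = Mul(21798, 45889) = 1000288422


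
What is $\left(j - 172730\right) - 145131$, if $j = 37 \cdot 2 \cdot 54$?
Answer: $-313865$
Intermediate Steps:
$j = 3996$ ($j = 74 \cdot 54 = 3996$)
$\left(j - 172730\right) - 145131 = \left(3996 - 172730\right) - 145131 = -168734 - 145131 = -313865$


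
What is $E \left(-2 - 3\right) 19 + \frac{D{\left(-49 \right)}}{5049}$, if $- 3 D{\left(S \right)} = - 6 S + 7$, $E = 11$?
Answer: $- \frac{15828916}{15147} \approx -1045.0$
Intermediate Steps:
$D{\left(S \right)} = - \frac{7}{3} + 2 S$ ($D{\left(S \right)} = - \frac{- 6 S + 7}{3} = - \frac{7 - 6 S}{3} = - \frac{7}{3} + 2 S$)
$E \left(-2 - 3\right) 19 + \frac{D{\left(-49 \right)}}{5049} = 11 \left(-2 - 3\right) 19 + \frac{- \frac{7}{3} + 2 \left(-49\right)}{5049} = 11 \left(-2 - 3\right) 19 + \left(- \frac{7}{3} - 98\right) \frac{1}{5049} = 11 \left(-5\right) 19 - \frac{301}{15147} = \left(-55\right) 19 - \frac{301}{15147} = -1045 - \frac{301}{15147} = - \frac{15828916}{15147}$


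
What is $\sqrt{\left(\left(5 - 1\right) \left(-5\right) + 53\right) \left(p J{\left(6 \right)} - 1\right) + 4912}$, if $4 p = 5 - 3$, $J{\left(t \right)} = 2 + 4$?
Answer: $\sqrt{4978} \approx 70.555$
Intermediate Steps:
$J{\left(t \right)} = 6$
$p = \frac{1}{2}$ ($p = \frac{5 - 3}{4} = \frac{1}{4} \cdot 2 = \frac{1}{2} \approx 0.5$)
$\sqrt{\left(\left(5 - 1\right) \left(-5\right) + 53\right) \left(p J{\left(6 \right)} - 1\right) + 4912} = \sqrt{\left(\left(5 - 1\right) \left(-5\right) + 53\right) \left(\frac{1}{2} \cdot 6 - 1\right) + 4912} = \sqrt{\left(4 \left(-5\right) + 53\right) \left(3 - 1\right) + 4912} = \sqrt{\left(-20 + 53\right) 2 + 4912} = \sqrt{33 \cdot 2 + 4912} = \sqrt{66 + 4912} = \sqrt{4978}$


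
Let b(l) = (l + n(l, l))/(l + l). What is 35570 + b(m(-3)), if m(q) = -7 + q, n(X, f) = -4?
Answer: 355707/10 ≈ 35571.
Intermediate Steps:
b(l) = (-4 + l)/(2*l) (b(l) = (l - 4)/(l + l) = (-4 + l)/((2*l)) = (-4 + l)*(1/(2*l)) = (-4 + l)/(2*l))
35570 + b(m(-3)) = 35570 + (-4 + (-7 - 3))/(2*(-7 - 3)) = 35570 + (1/2)*(-4 - 10)/(-10) = 35570 + (1/2)*(-1/10)*(-14) = 35570 + 7/10 = 355707/10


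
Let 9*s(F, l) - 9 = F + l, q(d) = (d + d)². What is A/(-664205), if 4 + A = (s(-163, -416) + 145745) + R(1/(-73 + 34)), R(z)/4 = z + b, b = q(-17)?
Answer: -5861761/25903995 ≈ -0.22629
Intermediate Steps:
q(d) = 4*d² (q(d) = (2*d)² = 4*d²)
s(F, l) = 1 + F/9 + l/9 (s(F, l) = 1 + (F + l)/9 = 1 + (F/9 + l/9) = 1 + F/9 + l/9)
b = 1156 (b = 4*(-17)² = 4*289 = 1156)
R(z) = 4624 + 4*z (R(z) = 4*(z + 1156) = 4*(1156 + z) = 4624 + 4*z)
A = 5861761/39 (A = -4 + (((1 + (⅑)*(-163) + (⅑)*(-416)) + 145745) + (4624 + 4/(-73 + 34))) = -4 + (((1 - 163/9 - 416/9) + 145745) + (4624 + 4/(-39))) = -4 + ((-190/3 + 145745) + (4624 + 4*(-1/39))) = -4 + (437045/3 + (4624 - 4/39)) = -4 + (437045/3 + 180332/39) = -4 + 5861917/39 = 5861761/39 ≈ 1.5030e+5)
A/(-664205) = (5861761/39)/(-664205) = (5861761/39)*(-1/664205) = -5861761/25903995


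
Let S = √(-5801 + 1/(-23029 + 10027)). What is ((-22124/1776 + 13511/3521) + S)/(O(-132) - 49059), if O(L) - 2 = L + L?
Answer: 13475767/77104703004 - I*√980670688206/641271642 ≈ 0.00017477 - 0.0015443*I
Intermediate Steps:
O(L) = 2 + 2*L (O(L) = 2 + (L + L) = 2 + 2*L)
S = I*√980670688206/13002 (S = √(-5801 + 1/(-13002)) = √(-5801 - 1/13002) = √(-75424603/13002) = I*√980670688206/13002 ≈ 76.164*I)
((-22124/1776 + 13511/3521) + S)/(O(-132) - 49059) = ((-22124/1776 + 13511/3521) + I*√980670688206/13002)/((2 + 2*(-132)) - 49059) = ((-22124*1/1776 + 13511*(1/3521)) + I*√980670688206/13002)/((2 - 264) - 49059) = ((-5531/444 + 13511/3521) + I*√980670688206/13002)/(-262 - 49059) = (-13475767/1563324 + I*√980670688206/13002)/(-49321) = (-13475767/1563324 + I*√980670688206/13002)*(-1/49321) = 13475767/77104703004 - I*√980670688206/641271642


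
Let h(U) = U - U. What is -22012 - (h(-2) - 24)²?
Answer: -22588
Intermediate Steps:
h(U) = 0
-22012 - (h(-2) - 24)² = -22012 - (0 - 24)² = -22012 - 1*(-24)² = -22012 - 1*576 = -22012 - 576 = -22588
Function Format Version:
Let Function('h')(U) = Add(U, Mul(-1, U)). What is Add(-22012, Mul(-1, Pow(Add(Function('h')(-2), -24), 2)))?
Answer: -22588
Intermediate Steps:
Function('h')(U) = 0
Add(-22012, Mul(-1, Pow(Add(Function('h')(-2), -24), 2))) = Add(-22012, Mul(-1, Pow(Add(0, -24), 2))) = Add(-22012, Mul(-1, Pow(-24, 2))) = Add(-22012, Mul(-1, 576)) = Add(-22012, -576) = -22588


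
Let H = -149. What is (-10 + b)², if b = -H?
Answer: 19321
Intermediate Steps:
b = 149 (b = -1*(-149) = 149)
(-10 + b)² = (-10 + 149)² = 139² = 19321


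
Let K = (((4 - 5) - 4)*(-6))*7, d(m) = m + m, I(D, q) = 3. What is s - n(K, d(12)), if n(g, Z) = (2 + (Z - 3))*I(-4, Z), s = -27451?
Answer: -27520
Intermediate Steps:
d(m) = 2*m
K = 210 (K = ((-1 - 4)*(-6))*7 = -5*(-6)*7 = 30*7 = 210)
n(g, Z) = -3 + 3*Z (n(g, Z) = (2 + (Z - 3))*3 = (2 + (-3 + Z))*3 = (-1 + Z)*3 = -3 + 3*Z)
s - n(K, d(12)) = -27451 - (-3 + 3*(2*12)) = -27451 - (-3 + 3*24) = -27451 - (-3 + 72) = -27451 - 1*69 = -27451 - 69 = -27520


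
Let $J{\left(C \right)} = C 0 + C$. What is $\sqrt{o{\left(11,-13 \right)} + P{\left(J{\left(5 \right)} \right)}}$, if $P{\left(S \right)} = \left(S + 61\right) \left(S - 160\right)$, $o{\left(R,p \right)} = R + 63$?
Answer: $2 i \sqrt{2539} \approx 100.78 i$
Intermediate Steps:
$o{\left(R,p \right)} = 63 + R$
$J{\left(C \right)} = C$ ($J{\left(C \right)} = 0 + C = C$)
$P{\left(S \right)} = \left(-160 + S\right) \left(61 + S\right)$ ($P{\left(S \right)} = \left(61 + S\right) \left(-160 + S\right) = \left(-160 + S\right) \left(61 + S\right)$)
$\sqrt{o{\left(11,-13 \right)} + P{\left(J{\left(5 \right)} \right)}} = \sqrt{\left(63 + 11\right) - \left(10255 - 25\right)} = \sqrt{74 - 10230} = \sqrt{-10156} = 2 i \sqrt{2539}$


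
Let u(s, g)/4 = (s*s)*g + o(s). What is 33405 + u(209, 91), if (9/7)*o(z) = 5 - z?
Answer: 47797963/3 ≈ 1.5933e+7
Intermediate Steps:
o(z) = 35/9 - 7*z/9 (o(z) = 7*(5 - z)/9 = 35/9 - 7*z/9)
u(s, g) = 140/9 - 28*s/9 + 4*g*s² (u(s, g) = 4*((s*s)*g + (35/9 - 7*s/9)) = 4*(s²*g + (35/9 - 7*s/9)) = 4*(g*s² + (35/9 - 7*s/9)) = 4*(35/9 - 7*s/9 + g*s²) = 140/9 - 28*s/9 + 4*g*s²)
33405 + u(209, 91) = 33405 + (140/9 - 28/9*209 + 4*91*209²) = 33405 + (140/9 - 5852/9 + 4*91*43681) = 33405 + (140/9 - 5852/9 + 15899884) = 33405 + 47697748/3 = 47797963/3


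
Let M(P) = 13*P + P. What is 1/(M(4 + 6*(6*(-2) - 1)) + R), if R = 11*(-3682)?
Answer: -1/41538 ≈ -2.4074e-5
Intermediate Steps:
R = -40502
M(P) = 14*P
1/(M(4 + 6*(6*(-2) - 1)) + R) = 1/(14*(4 + 6*(6*(-2) - 1)) - 40502) = 1/(14*(4 + 6*(-12 - 1)) - 40502) = 1/(14*(4 + 6*(-13)) - 40502) = 1/(14*(4 - 78) - 40502) = 1/(14*(-74) - 40502) = 1/(-1036 - 40502) = 1/(-41538) = -1/41538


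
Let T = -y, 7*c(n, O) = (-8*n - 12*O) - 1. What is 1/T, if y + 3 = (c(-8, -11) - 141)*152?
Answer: 7/120405 ≈ 5.8137e-5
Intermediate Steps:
c(n, O) = -⅐ - 12*O/7 - 8*n/7 (c(n, O) = ((-8*n - 12*O) - 1)/7 = ((-12*O - 8*n) - 1)/7 = (-1 - 12*O - 8*n)/7 = -⅐ - 12*O/7 - 8*n/7)
y = -120405/7 (y = -3 + ((-⅐ - 12/7*(-11) - 8/7*(-8)) - 141)*152 = -3 + ((-⅐ + 132/7 + 64/7) - 141)*152 = -3 + (195/7 - 141)*152 = -3 - 792/7*152 = -3 - 120384/7 = -120405/7 ≈ -17201.)
T = 120405/7 (T = -1*(-120405/7) = 120405/7 ≈ 17201.)
1/T = 1/(120405/7) = 7/120405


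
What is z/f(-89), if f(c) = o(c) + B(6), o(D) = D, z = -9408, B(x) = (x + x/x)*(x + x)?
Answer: 9408/5 ≈ 1881.6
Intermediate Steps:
B(x) = 2*x*(1 + x) (B(x) = (x + 1)*(2*x) = (1 + x)*(2*x) = 2*x*(1 + x))
f(c) = 84 + c (f(c) = c + 2*6*(1 + 6) = c + 2*6*7 = c + 84 = 84 + c)
z/f(-89) = -9408/(84 - 89) = -9408/(-5) = -9408*(-⅕) = 9408/5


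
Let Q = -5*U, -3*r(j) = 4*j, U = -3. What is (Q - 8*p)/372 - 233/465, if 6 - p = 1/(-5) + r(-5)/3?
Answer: -59/108 ≈ -0.54630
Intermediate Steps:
r(j) = -4*j/3
Q = 15 (Q = -5*(-3) = 15)
p = 179/45 (p = 6 - (1/(-5) - 4/3*(-5)/3) = 6 - (1*(-⅕) + (20/3)*(⅓)) = 6 - (-⅕ + 20/9) = 6 - 1*91/45 = 6 - 91/45 = 179/45 ≈ 3.9778)
(Q - 8*p)/372 - 233/465 = (15 - 8*179/45)/372 - 233/465 = (15 - 1432/45)*(1/372) - 233*1/465 = -757/45*1/372 - 233/465 = -757/16740 - 233/465 = -59/108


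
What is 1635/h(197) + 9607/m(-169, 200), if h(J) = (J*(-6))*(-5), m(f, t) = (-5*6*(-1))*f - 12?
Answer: -807805/500577 ≈ -1.6137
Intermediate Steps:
m(f, t) = -12 + 30*f (m(f, t) = (-30*(-1))*f - 12 = 30*f - 12 = -12 + 30*f)
h(J) = 30*J (h(J) = -6*J*(-5) = 30*J)
1635/h(197) + 9607/m(-169, 200) = 1635/((30*197)) + 9607/(-12 + 30*(-169)) = 1635/5910 + 9607/(-12 - 5070) = 1635*(1/5910) + 9607/(-5082) = 109/394 + 9607*(-1/5082) = 109/394 - 9607/5082 = -807805/500577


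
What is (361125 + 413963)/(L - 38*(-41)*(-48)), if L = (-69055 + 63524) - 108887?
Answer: -387544/94601 ≈ -4.0966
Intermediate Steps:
L = -114418 (L = -5531 - 108887 = -114418)
(361125 + 413963)/(L - 38*(-41)*(-48)) = (361125 + 413963)/(-114418 - 38*(-41)*(-48)) = 775088/(-114418 + 1558*(-48)) = 775088/(-114418 - 74784) = 775088/(-189202) = 775088*(-1/189202) = -387544/94601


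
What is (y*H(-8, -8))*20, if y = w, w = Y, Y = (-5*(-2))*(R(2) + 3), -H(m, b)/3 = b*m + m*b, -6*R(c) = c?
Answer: -204800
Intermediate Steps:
R(c) = -c/6
H(m, b) = -6*b*m (H(m, b) = -3*(b*m + m*b) = -3*(b*m + b*m) = -6*b*m)
Y = 80/3 (Y = (-5*(-2))*(-⅙*2 + 3) = 10*(-⅓ + 3) = 10*(8/3) = 80/3 ≈ 26.667)
w = 80/3 ≈ 26.667
y = 80/3 ≈ 26.667
(y*H(-8, -8))*20 = (80*(-6*(-8)*(-8))/3)*20 = ((80/3)*(-384))*20 = -10240*20 = -204800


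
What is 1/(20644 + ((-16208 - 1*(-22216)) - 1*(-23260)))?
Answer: 1/49912 ≈ 2.0035e-5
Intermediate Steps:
1/(20644 + ((-16208 - 1*(-22216)) - 1*(-23260))) = 1/(20644 + ((-16208 + 22216) + 23260)) = 1/(20644 + (6008 + 23260)) = 1/(20644 + 29268) = 1/49912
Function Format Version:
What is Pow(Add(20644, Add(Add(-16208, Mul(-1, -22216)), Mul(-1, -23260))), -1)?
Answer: Rational(1, 49912) ≈ 2.0035e-5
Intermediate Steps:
Pow(Add(20644, Add(Add(-16208, Mul(-1, -22216)), Mul(-1, -23260))), -1) = Pow(Add(20644, Add(Add(-16208, 22216), 23260)), -1) = Pow(Add(20644, Add(6008, 23260)), -1) = Pow(Add(20644, 29268), -1) = Pow(49912, -1) = Rational(1, 49912)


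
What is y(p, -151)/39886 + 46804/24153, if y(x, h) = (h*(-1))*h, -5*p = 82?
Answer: 1316111791/963366558 ≈ 1.3662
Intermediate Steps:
p = -82/5 (p = -⅕*82 = -82/5 ≈ -16.400)
y(x, h) = -h² (y(x, h) = (-h)*h = -h²)
y(p, -151)/39886 + 46804/24153 = -1*(-151)²/39886 + 46804/24153 = -1*22801*(1/39886) + 46804*(1/24153) = -22801*1/39886 + 46804/24153 = -22801/39886 + 46804/24153 = 1316111791/963366558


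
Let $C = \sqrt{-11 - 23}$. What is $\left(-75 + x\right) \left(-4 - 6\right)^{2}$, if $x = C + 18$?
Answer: $-5700 + 100 i \sqrt{34} \approx -5700.0 + 583.09 i$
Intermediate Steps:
$C = i \sqrt{34}$ ($C = \sqrt{-34} = i \sqrt{34} \approx 5.8309 i$)
$x = 18 + i \sqrt{34}$ ($x = i \sqrt{34} + 18 = 18 + i \sqrt{34} \approx 18.0 + 5.831 i$)
$\left(-75 + x\right) \left(-4 - 6\right)^{2} = \left(-75 + \left(18 + i \sqrt{34}\right)\right) \left(-4 - 6\right)^{2} = \left(-57 + i \sqrt{34}\right) \left(-10\right)^{2} = \left(-57 + i \sqrt{34}\right) 100 = -5700 + 100 i \sqrt{34}$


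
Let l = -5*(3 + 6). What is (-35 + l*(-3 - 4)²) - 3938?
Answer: -6178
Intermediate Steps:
l = -45 (l = -5*9 = -45)
(-35 + l*(-3 - 4)²) - 3938 = (-35 - 45*(-3 - 4)²) - 3938 = (-35 - 45*(-7)²) - 3938 = (-35 - 45*49) - 3938 = (-35 - 2205) - 3938 = -2240 - 3938 = -6178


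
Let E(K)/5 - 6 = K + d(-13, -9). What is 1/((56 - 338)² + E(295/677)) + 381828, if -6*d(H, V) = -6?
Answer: 20566370254781/53862918 ≈ 3.8183e+5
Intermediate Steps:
d(H, V) = 1 (d(H, V) = -⅙*(-6) = 1)
E(K) = 35 + 5*K (E(K) = 30 + 5*(K + 1) = 30 + 5*(1 + K) = 30 + (5 + 5*K) = 35 + 5*K)
1/((56 - 338)² + E(295/677)) + 381828 = 1/((56 - 338)² + (35 + 5*(295/677))) + 381828 = 1/((-282)² + (35 + 5*(295*(1/677)))) + 381828 = 1/(79524 + (35 + 5*(295/677))) + 381828 = 1/(79524 + (35 + 1475/677)) + 381828 = 1/(79524 + 25170/677) + 381828 = 1/(53862918/677) + 381828 = 677/53862918 + 381828 = 20566370254781/53862918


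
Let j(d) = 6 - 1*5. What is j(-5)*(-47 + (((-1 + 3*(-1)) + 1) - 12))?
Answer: -62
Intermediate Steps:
j(d) = 1 (j(d) = 6 - 5 = 1)
j(-5)*(-47 + (((-1 + 3*(-1)) + 1) - 12)) = 1*(-47 + (((-1 + 3*(-1)) + 1) - 12)) = 1*(-47 + (((-1 - 3) + 1) - 12)) = 1*(-47 + ((-4 + 1) - 12)) = 1*(-47 + (-3 - 12)) = 1*(-47 - 15) = 1*(-62) = -62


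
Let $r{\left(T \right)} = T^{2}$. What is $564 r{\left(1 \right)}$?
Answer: $564$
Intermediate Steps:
$564 r{\left(1 \right)} = 564 \cdot 1^{2} = 564 \cdot 1 = 564$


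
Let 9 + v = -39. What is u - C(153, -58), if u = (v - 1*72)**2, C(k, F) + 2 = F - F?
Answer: 14402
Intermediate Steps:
v = -48 (v = -9 - 39 = -48)
C(k, F) = -2 (C(k, F) = -2 + (F - F) = -2 + 0 = -2)
u = 14400 (u = (-48 - 1*72)**2 = (-48 - 72)**2 = (-120)**2 = 14400)
u - C(153, -58) = 14400 - 1*(-2) = 14400 + 2 = 14402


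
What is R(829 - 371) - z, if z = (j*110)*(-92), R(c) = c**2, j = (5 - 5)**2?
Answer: 209764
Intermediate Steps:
j = 0 (j = 0**2 = 0)
z = 0 (z = (0*110)*(-92) = 0*(-92) = 0)
R(829 - 371) - z = (829 - 371)**2 - 1*0 = 458**2 + 0 = 209764 + 0 = 209764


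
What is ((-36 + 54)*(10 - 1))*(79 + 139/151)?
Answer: 1955016/151 ≈ 12947.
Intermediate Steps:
((-36 + 54)*(10 - 1))*(79 + 139/151) = (18*9)*(79 + 139*(1/151)) = 162*(79 + 139/151) = 162*(12068/151) = 1955016/151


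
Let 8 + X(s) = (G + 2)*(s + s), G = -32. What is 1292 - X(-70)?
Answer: -2900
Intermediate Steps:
X(s) = -8 - 60*s (X(s) = -8 + (-32 + 2)*(s + s) = -8 - 60*s)
1292 - X(-70) = 1292 - (-8 - 60*(-70)) = 1292 - (-8 + 4200) = 1292 - 1*4192 = 1292 - 4192 = -2900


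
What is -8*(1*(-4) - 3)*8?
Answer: 448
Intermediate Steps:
-8*(1*(-4) - 3)*8 = -8*(-4 - 3)*8 = -8*(-7)*8 = 56*8 = 448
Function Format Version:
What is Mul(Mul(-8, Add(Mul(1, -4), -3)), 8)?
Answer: 448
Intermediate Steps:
Mul(Mul(-8, Add(Mul(1, -4), -3)), 8) = Mul(Mul(-8, Add(-4, -3)), 8) = Mul(Mul(-8, -7), 8) = Mul(56, 8) = 448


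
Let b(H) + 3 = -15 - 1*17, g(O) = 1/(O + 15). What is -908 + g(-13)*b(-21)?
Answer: -1851/2 ≈ -925.50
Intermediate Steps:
g(O) = 1/(15 + O)
b(H) = -35 (b(H) = -3 + (-15 - 1*17) = -3 + (-15 - 17) = -3 - 32 = -35)
-908 + g(-13)*b(-21) = -908 - 35/(15 - 13) = -908 - 35/2 = -1851/2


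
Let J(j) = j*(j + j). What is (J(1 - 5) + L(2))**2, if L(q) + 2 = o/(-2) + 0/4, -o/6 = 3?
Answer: 1521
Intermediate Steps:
o = -18 (o = -6*3 = -18)
J(j) = 2*j**2 (J(j) = j*(2*j) = 2*j**2)
L(q) = 7 (L(q) = -2 + (-18/(-2) + 0/4) = -2 + (-18*(-1/2) + 0*(1/4)) = -2 + (9 + 0) = -2 + 9 = 7)
(J(1 - 5) + L(2))**2 = (2*(1 - 5)**2 + 7)**2 = (2*(-4)**2 + 7)**2 = (2*16 + 7)**2 = (32 + 7)**2 = 39**2 = 1521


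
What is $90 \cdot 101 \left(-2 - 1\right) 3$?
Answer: $-81810$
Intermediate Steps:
$90 \cdot 101 \left(-2 - 1\right) 3 = 9090 \left(\left(-3\right) 3\right) = 9090 \left(-9\right) = -81810$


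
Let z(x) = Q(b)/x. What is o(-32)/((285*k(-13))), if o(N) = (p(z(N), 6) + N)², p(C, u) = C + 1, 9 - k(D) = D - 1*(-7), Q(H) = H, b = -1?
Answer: 982081/4377600 ≈ 0.22434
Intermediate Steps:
k(D) = 2 - D (k(D) = 9 - (D - 1*(-7)) = 9 - (D + 7) = 9 - (7 + D) = 9 + (-7 - D) = 2 - D)
z(x) = -1/x
p(C, u) = 1 + C
o(N) = (1 + N - 1/N)² (o(N) = ((1 - 1/N) + N)² = (1 + N - 1/N)²)
o(-32)/((285*k(-13))) = ((-1 - 32 + (-32)²)²/(-32)²)/((285*(2 - 1*(-13)))) = ((-1 - 32 + 1024)²/1024)/((285*(2 + 13))) = ((1/1024)*991²)/((285*15)) = ((1/1024)*982081)/4275 = (982081/1024)*(1/4275) = 982081/4377600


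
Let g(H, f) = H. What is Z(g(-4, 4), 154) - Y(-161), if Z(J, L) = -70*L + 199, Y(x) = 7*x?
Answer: -9454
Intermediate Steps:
Z(J, L) = 199 - 70*L
Z(g(-4, 4), 154) - Y(-161) = (199 - 70*154) - 7*(-161) = (199 - 10780) - 1*(-1127) = -10581 + 1127 = -9454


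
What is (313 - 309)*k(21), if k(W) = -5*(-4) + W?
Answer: 164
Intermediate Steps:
k(W) = 20 + W
(313 - 309)*k(21) = (313 - 309)*(20 + 21) = 4*41 = 164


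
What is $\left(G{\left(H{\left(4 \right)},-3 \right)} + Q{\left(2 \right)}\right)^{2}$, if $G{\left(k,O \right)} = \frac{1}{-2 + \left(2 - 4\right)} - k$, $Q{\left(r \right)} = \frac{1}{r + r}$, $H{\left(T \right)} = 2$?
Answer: $4$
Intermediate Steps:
$Q{\left(r \right)} = \frac{1}{2 r}$
$G{\left(k,O \right)} = - \frac{1}{4} - k$ ($G{\left(k,O \right)} = \frac{1}{-2 - 2} - k = \frac{1}{-4} - k = - \frac{1}{4} - k$)
$\left(G{\left(H{\left(4 \right)},-3 \right)} + Q{\left(2 \right)}\right)^{2} = \left(\left(- \frac{1}{4} - 2\right) + \frac{1}{2 \cdot 2}\right)^{2} = \left(\left(- \frac{1}{4} - 2\right) + \frac{1}{2} \cdot \frac{1}{2}\right)^{2} = \left(- \frac{9}{4} + \frac{1}{4}\right)^{2} = \left(-2\right)^{2} = 4$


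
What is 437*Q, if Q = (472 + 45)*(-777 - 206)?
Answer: -222088207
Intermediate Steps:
Q = -508211 (Q = 517*(-983) = -508211)
437*Q = 437*(-508211) = -222088207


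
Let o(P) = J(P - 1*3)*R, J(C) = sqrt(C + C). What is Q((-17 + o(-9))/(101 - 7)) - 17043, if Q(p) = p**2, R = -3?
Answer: -150591875/8836 + 51*I*sqrt(6)/2209 ≈ -17043.0 + 0.056552*I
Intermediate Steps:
J(C) = sqrt(2)*sqrt(C) (J(C) = sqrt(2*C) = sqrt(2)*sqrt(C))
o(P) = -3*sqrt(2)*sqrt(-3 + P) (o(P) = (sqrt(2)*sqrt(P - 1*3))*(-3) = (sqrt(2)*sqrt(P - 3))*(-3) = (sqrt(2)*sqrt(-3 + P))*(-3) = -3*sqrt(2)*sqrt(-3 + P))
Q((-17 + o(-9))/(101 - 7)) - 17043 = ((-17 - 3*sqrt(-6 + 2*(-9)))/(101 - 7))**2 - 17043 = ((-17 - 3*sqrt(-6 - 18))/94)**2 - 17043 = ((-17 - 6*I*sqrt(6))*(1/94))**2 - 17043 = (-17/94 - 3*I*sqrt(6)/47)**2 - 17043 = -17043 + (-17/94 - 3*I*sqrt(6)/47)**2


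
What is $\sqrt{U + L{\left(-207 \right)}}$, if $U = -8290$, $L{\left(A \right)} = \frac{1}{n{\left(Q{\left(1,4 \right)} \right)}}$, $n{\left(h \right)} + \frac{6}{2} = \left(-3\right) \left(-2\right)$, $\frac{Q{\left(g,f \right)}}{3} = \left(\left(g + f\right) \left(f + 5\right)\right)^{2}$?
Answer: $\frac{i \sqrt{74607}}{3} \approx 91.048 i$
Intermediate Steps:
$Q{\left(g,f \right)} = 3 \left(5 + f\right)^{2} \left(f + g\right)^{2}$ ($Q{\left(g,f \right)} = 3 \left(\left(g + f\right) \left(f + 5\right)\right)^{2} = 3 \left(\left(f + g\right) \left(5 + f\right)\right)^{2} = 3 \left(\left(5 + f\right) \left(f + g\right)\right)^{2} = 3 \left(5 + f\right)^{2} \left(f + g\right)^{2}$)
$n{\left(h \right)} = 3$ ($n{\left(h \right)} = -3 - -6 = -3 + 6 = 3$)
$L{\left(A \right)} = \frac{1}{3}$
$\sqrt{U + L{\left(-207 \right)}} = \sqrt{-8290 + \frac{1}{3}} = \sqrt{- \frac{24869}{3}} = \frac{i \sqrt{74607}}{3}$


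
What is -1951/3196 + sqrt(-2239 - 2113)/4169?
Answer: -1951/3196 + 16*I*sqrt(17)/4169 ≈ -0.61045 + 0.015824*I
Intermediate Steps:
-1951/3196 + sqrt(-2239 - 2113)/4169 = -1951*1/3196 + sqrt(-4352)*(1/4169) = -1951/3196 + (16*I*sqrt(17))*(1/4169) = -1951/3196 + 16*I*sqrt(17)/4169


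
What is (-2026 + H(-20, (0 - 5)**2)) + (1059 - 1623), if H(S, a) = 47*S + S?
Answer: -3550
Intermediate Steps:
H(S, a) = 48*S
(-2026 + H(-20, (0 - 5)**2)) + (1059 - 1623) = (-2026 + 48*(-20)) + (1059 - 1623) = (-2026 - 960) - 564 = -2986 - 564 = -3550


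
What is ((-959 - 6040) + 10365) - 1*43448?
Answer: -40082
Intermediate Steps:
((-959 - 6040) + 10365) - 1*43448 = (-6999 + 10365) - 43448 = 3366 - 43448 = -40082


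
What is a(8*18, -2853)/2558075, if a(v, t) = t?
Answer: -2853/2558075 ≈ -0.0011153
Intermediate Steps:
a(8*18, -2853)/2558075 = -2853/2558075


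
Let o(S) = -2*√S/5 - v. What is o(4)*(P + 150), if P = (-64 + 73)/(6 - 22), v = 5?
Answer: -69339/80 ≈ -866.74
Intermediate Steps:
o(S) = -5 - 2*√S/5 (o(S) = -2*√S/5 - 1*5 = -2*√S*(⅕) - 5 = -2*√S/5 - 5 = -5 - 2*√S/5)
P = -9/16 (P = 9/(-16) = 9*(-1/16) = -9/16 ≈ -0.56250)
o(4)*(P + 150) = (-5 - 2*√4/5)*(-9/16 + 150) = (-5 - ⅖*2)*(2391/16) = (-5 - ⅘)*(2391/16) = -29/5*2391/16 = -69339/80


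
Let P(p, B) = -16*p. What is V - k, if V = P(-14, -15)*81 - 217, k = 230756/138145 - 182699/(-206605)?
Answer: 14616846259124/815469935 ≈ 17924.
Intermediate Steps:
k = 2083265621/815469935 (k = 230756*(1/138145) - 182699*(-1/206605) = 230756/138145 + 182699/206605 = 2083265621/815469935 ≈ 2.5547)
V = 17927 (V = -16*(-14)*81 - 217 = 224*81 - 217 = 18144 - 217 = 17927)
V - k = 17927 - 1*2083265621/815469935 = 17927 - 2083265621/815469935 = 14616846259124/815469935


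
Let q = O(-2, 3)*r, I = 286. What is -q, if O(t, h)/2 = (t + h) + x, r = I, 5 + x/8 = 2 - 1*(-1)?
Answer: 8580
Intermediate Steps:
x = -16 (x = -40 + 8*(2 - 1*(-1)) = -40 + 8*(2 + 1) = -40 + 8*3 = -40 + 24 = -16)
r = 286
O(t, h) = -32 + 2*h + 2*t (O(t, h) = 2*((t + h) - 16) = 2*((h + t) - 16) = 2*(-16 + h + t) = -32 + 2*h + 2*t)
q = -8580 (q = (-32 + 2*3 + 2*(-2))*286 = (-32 + 6 - 4)*286 = -30*286 = -8580)
-q = -1*(-8580) = 8580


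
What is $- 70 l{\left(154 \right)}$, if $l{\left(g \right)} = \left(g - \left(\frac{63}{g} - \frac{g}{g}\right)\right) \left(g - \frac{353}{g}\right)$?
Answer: $- \frac{397287815}{242} \approx -1.6417 \cdot 10^{6}$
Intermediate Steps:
$l{\left(g \right)} = \left(g - \frac{353}{g}\right) \left(1 + g - \frac{63}{g}\right)$ ($l{\left(g \right)} = \left(g + \left(- \frac{63}{g} + 1\right)\right) \left(g - \frac{353}{g}\right) = \left(g + \left(1 - \frac{63}{g}\right)\right) \left(g - \frac{353}{g}\right) = \left(1 + g - \frac{63}{g}\right) \left(g - \frac{353}{g}\right) = \left(g - \frac{353}{g}\right) \left(1 + g - \frac{63}{g}\right)$)
$- 70 l{\left(154 \right)} = - 70 \left(-416 + 154 + 154^{2} - \frac{353}{154} + \frac{22239}{23716}\right) = - 70 \left(-416 + 154 + 23716 - \frac{353}{154} + 22239 \cdot \frac{1}{23716}\right) = - 70 \left(-416 + 154 + 23716 - \frac{353}{154} + \frac{3177}{3388}\right) = \left(-70\right) \frac{79457563}{3388} = - \frac{397287815}{242}$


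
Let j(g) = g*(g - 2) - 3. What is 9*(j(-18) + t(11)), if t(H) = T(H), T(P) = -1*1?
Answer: 3204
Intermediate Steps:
T(P) = -1
t(H) = -1
j(g) = -3 + g*(-2 + g) (j(g) = g*(-2 + g) - 3 = -3 + g*(-2 + g))
9*(j(-18) + t(11)) = 9*((-3 + (-18)² - 2*(-18)) - 1) = 9*((-3 + 324 + 36) - 1) = 9*(357 - 1) = 9*356 = 3204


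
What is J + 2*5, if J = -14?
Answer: -4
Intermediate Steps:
J + 2*5 = -14 + 2*5 = -14 + 10 = -4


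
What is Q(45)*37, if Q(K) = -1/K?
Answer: -37/45 ≈ -0.82222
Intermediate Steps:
Q(45)*37 = -1/45*37 = -37/45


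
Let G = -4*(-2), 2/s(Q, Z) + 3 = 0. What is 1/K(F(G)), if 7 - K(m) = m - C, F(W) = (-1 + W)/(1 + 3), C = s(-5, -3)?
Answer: 12/55 ≈ 0.21818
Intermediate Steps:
s(Q, Z) = -⅔ (s(Q, Z) = 2/(-3 + 0) = 2/(-3) = 2*(-⅓) = -⅔)
C = -⅔ ≈ -0.66667
G = 8
F(W) = -¼ + W/4 (F(W) = (-1 + W)/4 = (-1 + W)*(¼) = -¼ + W/4)
K(m) = 19/3 - m (K(m) = 7 - (m - 1*(-⅔)) = 7 - (m + ⅔) = 7 - (⅔ + m) = 7 + (-⅔ - m) = 19/3 - m)
1/K(F(G)) = 1/(19/3 - (-¼ + (¼)*8)) = 1/(19/3 - (-¼ + 2)) = 1/(19/3 - 1*7/4) = 1/(19/3 - 7/4) = 1/(55/12) = 12/55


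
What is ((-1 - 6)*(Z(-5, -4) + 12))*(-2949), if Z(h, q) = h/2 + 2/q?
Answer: 185787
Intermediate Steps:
Z(h, q) = h/2 + 2/q (Z(h, q) = h*(½) + 2/q = h/2 + 2/q)
((-1 - 6)*(Z(-5, -4) + 12))*(-2949) = ((-1 - 6)*(((½)*(-5) + 2/(-4)) + 12))*(-2949) = -7*((-5/2 + 2*(-¼)) + 12)*(-2949) = -7*((-5/2 - ½) + 12)*(-2949) = -7*(-3 + 12)*(-2949) = -7*9*(-2949) = -63*(-2949) = 185787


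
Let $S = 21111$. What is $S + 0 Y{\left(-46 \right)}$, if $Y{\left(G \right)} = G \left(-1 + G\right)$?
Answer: $21111$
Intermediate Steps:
$S + 0 Y{\left(-46 \right)} = 21111 + 0 \left(- 46 \left(-1 - 46\right)\right) = 21111 + 0 \left(\left(-46\right) \left(-47\right)\right) = 21111 + 0 \cdot 2162 = 21111 + 0 = 21111$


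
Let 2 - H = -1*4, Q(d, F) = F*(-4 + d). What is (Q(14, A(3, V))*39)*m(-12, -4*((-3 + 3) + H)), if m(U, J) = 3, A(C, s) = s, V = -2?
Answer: -2340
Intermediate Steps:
H = 6 (H = 2 - (-1)*4 = 2 - 1*(-4) = 2 + 4 = 6)
(Q(14, A(3, V))*39)*m(-12, -4*((-3 + 3) + H)) = (-2*(-4 + 14)*39)*3 = (-2*10*39)*3 = -20*39*3 = -780*3 = -2340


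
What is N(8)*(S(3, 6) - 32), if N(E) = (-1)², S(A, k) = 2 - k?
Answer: -36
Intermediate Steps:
N(E) = 1
N(8)*(S(3, 6) - 32) = 1*((2 - 1*6) - 32) = 1*((2 - 6) - 32) = 1*(-4 - 32) = 1*(-36) = -36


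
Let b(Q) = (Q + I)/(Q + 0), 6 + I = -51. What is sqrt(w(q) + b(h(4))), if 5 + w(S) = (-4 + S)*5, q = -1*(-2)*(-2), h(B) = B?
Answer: I*sqrt(233)/2 ≈ 7.6322*I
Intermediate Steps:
I = -57 (I = -6 - 51 = -57)
b(Q) = (-57 + Q)/Q (b(Q) = (Q - 57)/(Q + 0) = (-57 + Q)/Q)
q = -4 (q = 2*(-2) = -4)
w(S) = -25 + 5*S (w(S) = -5 + (-4 + S)*5 = -5 + (-20 + 5*S) = -25 + 5*S)
sqrt(w(q) + b(h(4))) = sqrt((-25 + 5*(-4)) + (-57 + 4)/4) = sqrt((-25 - 20) + (1/4)*(-53)) = sqrt(-45 - 53/4) = sqrt(-233/4) = I*sqrt(233)/2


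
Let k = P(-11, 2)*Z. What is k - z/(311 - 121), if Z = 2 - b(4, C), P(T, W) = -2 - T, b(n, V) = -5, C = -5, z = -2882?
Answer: 7426/95 ≈ 78.168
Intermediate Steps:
Z = 7 (Z = 2 - 1*(-5) = 2 + 5 = 7)
k = 63 (k = (-2 - 1*(-11))*7 = (-2 + 11)*7 = 9*7 = 63)
k - z/(311 - 121) = 63 - (-2882)/(311 - 121) = 63 - (-2882)/190 = 63 - 1*(-1441/95) = 63 + 1441/95 = 7426/95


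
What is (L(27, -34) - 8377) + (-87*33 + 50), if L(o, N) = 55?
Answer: -11143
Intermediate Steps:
(L(27, -34) - 8377) + (-87*33 + 50) = (55 - 8377) + (-87*33 + 50) = -8322 + (-2871 + 50) = -8322 - 2821 = -11143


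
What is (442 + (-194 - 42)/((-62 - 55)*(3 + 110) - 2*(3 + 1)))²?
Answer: 34192718282116/175006441 ≈ 1.9538e+5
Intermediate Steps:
(442 + (-194 - 42)/((-62 - 55)*(3 + 110) - 2*(3 + 1)))² = (442 - 236/(-117*113 - 2*4))² = (442 - 236/(-13221 - 8))² = (442 - 236/(-13229))² = (442 - 236*(-1/13229))² = (442 + 236/13229)² = (5847454/13229)² = 34192718282116/175006441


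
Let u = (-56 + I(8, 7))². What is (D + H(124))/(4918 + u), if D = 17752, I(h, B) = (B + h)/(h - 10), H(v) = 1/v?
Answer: 2201249/1109831 ≈ 1.9834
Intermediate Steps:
I(h, B) = (B + h)/(-10 + h)
u = 16129/4 (u = (-56 + (7 + 8)/(-10 + 8))² = (-56 + 15/(-2))² = (-56 - ½*15)² = (-56 - 15/2)² = (-127/2)² = 16129/4 ≈ 4032.3)
(D + H(124))/(4918 + u) = (17752 + 1/124)/(4918 + 16129/4) = (17752 + 1/124)/(35801/4) = (2201249/124)*(4/35801) = 2201249/1109831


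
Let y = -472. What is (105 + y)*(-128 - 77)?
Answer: 75235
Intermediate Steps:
(105 + y)*(-128 - 77) = (105 - 472)*(-128 - 77) = -367*(-205) = 75235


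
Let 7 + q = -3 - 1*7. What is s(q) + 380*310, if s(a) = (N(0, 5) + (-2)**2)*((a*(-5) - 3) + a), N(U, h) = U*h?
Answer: 118060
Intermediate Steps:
q = -17 (q = -7 + (-3 - 1*7) = -7 + (-3 - 7) = -7 - 10 = -17)
s(a) = -12 - 16*a (s(a) = (0*5 + (-2)**2)*((a*(-5) - 3) + a) = (0 + 4)*((-5*a - 3) + a) = 4*((-3 - 5*a) + a) = 4*(-3 - 4*a) = -12 - 16*a)
s(q) + 380*310 = (-12 - 16*(-17)) + 380*310 = (-12 + 272) + 117800 = 260 + 117800 = 118060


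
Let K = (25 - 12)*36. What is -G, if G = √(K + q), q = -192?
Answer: -2*√69 ≈ -16.613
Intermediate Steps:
K = 468 (K = 13*36 = 468)
G = 2*√69 (G = √(468 - 192) = √276 = 2*√69 ≈ 16.613)
-G = -2*√69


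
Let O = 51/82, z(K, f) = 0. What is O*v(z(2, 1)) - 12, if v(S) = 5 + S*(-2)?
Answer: -729/82 ≈ -8.8902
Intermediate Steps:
O = 51/82 (O = 51*(1/82) = 51/82 ≈ 0.62195)
v(S) = 5 - 2*S
O*v(z(2, 1)) - 12 = 51*(5 - 2*0)/82 - 12 = 51*(5 + 0)/82 - 12 = (51/82)*5 - 12 = 255/82 - 12 = -729/82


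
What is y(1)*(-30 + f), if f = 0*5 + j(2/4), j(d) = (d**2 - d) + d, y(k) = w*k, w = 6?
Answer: -357/2 ≈ -178.50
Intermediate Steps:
y(k) = 6*k
j(d) = d**2
f = 1/4 (f = 0*5 + (2/4)**2 = 0 + (2*(1/4))**2 = 0 + (1/2)**2 = 0 + 1/4 = 1/4 ≈ 0.25000)
y(1)*(-30 + f) = (6*1)*(-30 + 1/4) = 6*(-119/4) = -357/2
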